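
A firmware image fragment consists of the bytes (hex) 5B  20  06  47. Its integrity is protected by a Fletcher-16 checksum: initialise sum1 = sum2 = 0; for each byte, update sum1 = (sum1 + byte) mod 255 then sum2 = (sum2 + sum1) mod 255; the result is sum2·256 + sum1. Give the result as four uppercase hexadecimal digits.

21C8

Running sums (mod 255):
  after byte 0 (5B): sum1=91, sum2=91
  after byte 1 (20): sum1=123, sum2=214
  after byte 2 (06): sum1=129, sum2=88
  after byte 3 (47): sum1=200, sum2=33
Checksum = sum2·256 + sum1 = 33·256 + 200 = 8648 = 0x21C8.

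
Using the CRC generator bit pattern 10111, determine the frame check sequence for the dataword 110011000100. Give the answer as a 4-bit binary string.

0111

Append 4 zeros: 1100110001000000. Divide by 10111 (XOR where the leading bit is 1):
  pos 0: 11001 XOR 10111 = 01110
  pos 1: 11101 XOR 10111 = 01010
  pos 2: 10100 XOR 10111 = 00011
  pos 5: 11001 XOR 10111 = 01110
  pos 6: 11100 XOR 10111 = 01011
  pos 7: 10110 XOR 10111 = 00001
  pos 11: 10000 XOR 10111 = 00111
Remainder (last 4 bits) = 0111. This is the CRC / FCS.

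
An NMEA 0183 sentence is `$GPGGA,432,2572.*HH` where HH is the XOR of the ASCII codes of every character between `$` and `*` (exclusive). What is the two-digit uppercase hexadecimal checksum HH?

XOR the ASCII codes of the payload characters:
  'G' = 0x47 → acc = 0x47
  'P' = 0x50 → acc = 0x17
  'G' = 0x47 → acc = 0x50
  'G' = 0x47 → acc = 0x17
  'A' = 0x41 → acc = 0x56
  ',' = 0x2C → acc = 0x7A
  '4' = 0x34 → acc = 0x4E
  '3' = 0x33 → acc = 0x7D
  '2' = 0x32 → acc = 0x4F
  ',' = 0x2C → acc = 0x63
  '2' = 0x32 → acc = 0x51
  '5' = 0x35 → acc = 0x64
  '7' = 0x37 → acc = 0x53
  '2' = 0x32 → acc = 0x61
  '.' = 0x2E → acc = 0x4F
Checksum = 0x4F.

4F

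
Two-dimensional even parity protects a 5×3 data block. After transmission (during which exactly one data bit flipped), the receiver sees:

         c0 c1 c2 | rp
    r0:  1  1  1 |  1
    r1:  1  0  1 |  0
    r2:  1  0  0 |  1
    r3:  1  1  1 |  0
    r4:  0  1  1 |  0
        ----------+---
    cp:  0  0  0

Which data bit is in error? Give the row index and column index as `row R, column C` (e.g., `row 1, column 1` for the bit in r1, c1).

row 3, column 1

Recompute each row's even parity and compare to rp:
  r0: data parity 1, sent rp 1 → ok
  r1: data parity 0, sent rp 0 → ok
  r2: data parity 1, sent rp 1 → ok
  r3: data parity 1, sent rp 0 → mismatch
  r4: data parity 0, sent rp 0 → ok
Recompute each column's even parity and compare to cp:
  c0: data parity 0, sent cp 0 → ok
  c1: data parity 1, sent cp 0 → mismatch
  c2: data parity 0, sent cp 0 → ok
Exactly one row (r3) and one column (c1) fail → the flipped bit is at their intersection.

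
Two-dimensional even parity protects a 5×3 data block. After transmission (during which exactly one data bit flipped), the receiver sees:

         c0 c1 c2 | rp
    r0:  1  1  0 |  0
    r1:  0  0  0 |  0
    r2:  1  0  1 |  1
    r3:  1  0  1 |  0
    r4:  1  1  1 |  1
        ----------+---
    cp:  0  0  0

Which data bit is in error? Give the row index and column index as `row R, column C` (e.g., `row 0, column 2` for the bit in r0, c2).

row 2, column 2

Recompute each row's even parity and compare to rp:
  r0: data parity 0, sent rp 0 → ok
  r1: data parity 0, sent rp 0 → ok
  r2: data parity 0, sent rp 1 → mismatch
  r3: data parity 0, sent rp 0 → ok
  r4: data parity 1, sent rp 1 → ok
Recompute each column's even parity and compare to cp:
  c0: data parity 0, sent cp 0 → ok
  c1: data parity 0, sent cp 0 → ok
  c2: data parity 1, sent cp 0 → mismatch
Exactly one row (r2) and one column (c2) fail → the flipped bit is at their intersection.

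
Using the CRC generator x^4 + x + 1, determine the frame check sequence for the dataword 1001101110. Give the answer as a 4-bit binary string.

0001

Append 4 zeros: 10011011100000. Divide by 10011 (XOR where the leading bit is 1):
  pos 0: 10011 XOR 10011 = 00000
  pos 6: 11100 XOR 10011 = 01111
  pos 7: 11110 XOR 10011 = 01101
  pos 8: 11010 XOR 10011 = 01001
  pos 9: 10010 XOR 10011 = 00001
Remainder (last 4 bits) = 0001. This is the CRC / FCS.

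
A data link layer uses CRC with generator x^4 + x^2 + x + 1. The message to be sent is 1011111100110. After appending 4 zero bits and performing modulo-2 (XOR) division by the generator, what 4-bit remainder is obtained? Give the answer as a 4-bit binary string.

1110

Append 4 zeros: 10111111001100000. Divide by 10111 (XOR where the leading bit is 1):
  pos 0: 10111 XOR 10111 = 00000
  pos 5: 11100 XOR 10111 = 01011
  pos 6: 10111 XOR 10111 = 00000
  pos 11: 10000 XOR 10111 = 00111
Remainder (last 4 bits) = 1110. This is the CRC / FCS.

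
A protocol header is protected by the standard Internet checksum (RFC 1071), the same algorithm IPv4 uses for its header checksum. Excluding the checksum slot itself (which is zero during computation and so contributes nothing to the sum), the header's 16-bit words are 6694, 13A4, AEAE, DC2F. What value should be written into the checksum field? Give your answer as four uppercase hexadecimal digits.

One's-complement addition (fold any carry out of bit 15 back into bit 0):
  0x6694 + 0x13A4 = 0x07A38
  0x7A38 + 0xAEAE = 0x128E6 → wrap carry → 0x28E7
  0x28E7 + 0xDC2F = 0x10516 → wrap carry → 0x0517
One's-complement sum = 0x0517.
Checksum = ~0x0517 & 0xFFFF = 0xFAE8.

FAE8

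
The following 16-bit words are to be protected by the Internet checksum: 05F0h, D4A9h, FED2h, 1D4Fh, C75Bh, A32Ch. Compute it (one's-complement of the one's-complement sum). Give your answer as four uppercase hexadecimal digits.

One's-complement addition (fold any carry out of bit 15 back into bit 0):
  0x05F0 + 0xD4A9 = 0x0DA99
  0xDA99 + 0xFED2 = 0x1D96B → wrap carry → 0xD96C
  0xD96C + 0x1D4F = 0x0F6BB
  0xF6BB + 0xC75B = 0x1BE16 → wrap carry → 0xBE17
  0xBE17 + 0xA32C = 0x16143 → wrap carry → 0x6144
One's-complement sum = 0x6144.
Checksum = ~0x6144 & 0xFFFF = 0x9EBB.

9EBB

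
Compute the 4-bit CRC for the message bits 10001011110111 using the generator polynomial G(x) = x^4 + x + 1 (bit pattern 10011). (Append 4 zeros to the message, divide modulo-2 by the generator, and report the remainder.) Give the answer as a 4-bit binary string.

Append 4 zeros: 100010111101110000. Divide by 10011 (XOR where the leading bit is 1):
  pos 0: 10001 XOR 10011 = 00010
  pos 3: 10011 XOR 10011 = 00000
  pos 8: 11011 XOR 10011 = 01000
  pos 9: 10001 XOR 10011 = 00010
  pos 12: 10000 XOR 10011 = 00011
Remainder (last 4 bits) = 0110. This is the CRC / FCS.

0110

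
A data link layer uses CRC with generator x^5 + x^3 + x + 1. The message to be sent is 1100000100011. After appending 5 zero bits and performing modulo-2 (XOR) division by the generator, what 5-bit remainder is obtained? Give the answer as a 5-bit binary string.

Append 5 zeros: 110000010001100000. Divide by 101011 (XOR where the leading bit is 1):
  pos 0: 110000 XOR 101011 = 011011
  pos 1: 110110 XOR 101011 = 011101
  pos 2: 111011 XOR 101011 = 010000
  pos 3: 100000 XOR 101011 = 001011
  pos 5: 101100 XOR 101011 = 000111
  pos 8: 111110 XOR 101011 = 010101
  pos 9: 101010 XOR 101011 = 000001
Remainder (last 5 bits) = 01000. This is the CRC / FCS.

01000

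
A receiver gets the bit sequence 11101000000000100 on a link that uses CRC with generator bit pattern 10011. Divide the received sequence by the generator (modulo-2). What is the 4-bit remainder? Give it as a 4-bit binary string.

0001

Modulo-2 division of 11101000000000100 by 10011:
  pos 0: 11101 XOR 10011 = 01110
  pos 1: 11100 XOR 10011 = 01111
  pos 2: 11110 XOR 10011 = 01101
  pos 3: 11010 XOR 10011 = 01001
  pos 4: 10010 XOR 10011 = 00001
  pos 8: 10000 XOR 10011 = 00011
  pos 11: 11010 XOR 10011 = 01001
  pos 12: 10010 XOR 10011 = 00001
Remainder = 0001 (nonzero — an error is detected).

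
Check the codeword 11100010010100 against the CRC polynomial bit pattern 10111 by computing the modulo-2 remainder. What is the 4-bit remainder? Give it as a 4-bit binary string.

Modulo-2 division of 11100010010100 by 10111:
  pos 0: 11100 XOR 10111 = 01011
  pos 1: 10110 XOR 10111 = 00001
  pos 5: 11001 XOR 10111 = 01110
  pos 6: 11100 XOR 10111 = 01011
  pos 7: 10111 XOR 10111 = 00000
Remainder = 0000 (zero — the frame passes the CRC check).

0000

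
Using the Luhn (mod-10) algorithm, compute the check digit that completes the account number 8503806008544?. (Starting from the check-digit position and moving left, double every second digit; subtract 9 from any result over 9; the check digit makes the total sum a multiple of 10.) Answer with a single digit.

4

Partial digits right→left: 4 4 5 8 0 0 6 0 8 3 0 5 8
Double every second digit counting from the check-digit position (so the 1st, 3rd, 5th, ... of the partial from the right).
  doubled (with −9 where >9): 8 1 0 3 7 0 7 → sum 26
  kept as-is: 4 8 0 0 3 5 → sum 20
Total = 26 + 20 = 46.
Check digit = (10 − (46 mod 10)) mod 10 = 4.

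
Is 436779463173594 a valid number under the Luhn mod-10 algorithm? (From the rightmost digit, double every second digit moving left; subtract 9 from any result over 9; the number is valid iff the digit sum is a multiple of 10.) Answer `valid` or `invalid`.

valid

From the right, keep odd positions and double even positions (subtract 9 from any doubled value over 9):
  doubled (positions 2,4,...): 9 6 2 3 9 5 6 → sum 40
  kept (positions 1,3,...): 4 5 7 3 4 7 6 4 → sum 40
Total = 80.
80 mod 10 = 0, so the number is valid.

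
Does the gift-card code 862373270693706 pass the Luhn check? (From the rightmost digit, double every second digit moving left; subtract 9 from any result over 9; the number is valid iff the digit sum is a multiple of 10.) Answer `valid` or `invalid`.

From the right, keep odd positions and double even positions (subtract 9 from any doubled value over 9):
  doubled (positions 2,4,...): 0 6 3 5 6 6 3 → sum 29
  kept (positions 1,3,...): 6 7 9 0 2 7 2 8 → sum 41
Total = 70.
70 mod 10 = 0, so the number is valid.

valid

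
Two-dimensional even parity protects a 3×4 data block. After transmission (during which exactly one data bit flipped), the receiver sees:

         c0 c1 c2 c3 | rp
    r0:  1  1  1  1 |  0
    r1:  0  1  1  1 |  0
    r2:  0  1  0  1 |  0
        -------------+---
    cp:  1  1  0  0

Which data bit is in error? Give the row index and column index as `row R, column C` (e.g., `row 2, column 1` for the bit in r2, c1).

Recompute each row's even parity and compare to rp:
  r0: data parity 0, sent rp 0 → ok
  r1: data parity 1, sent rp 0 → mismatch
  r2: data parity 0, sent rp 0 → ok
Recompute each column's even parity and compare to cp:
  c0: data parity 1, sent cp 1 → ok
  c1: data parity 1, sent cp 1 → ok
  c2: data parity 0, sent cp 0 → ok
  c3: data parity 1, sent cp 0 → mismatch
Exactly one row (r1) and one column (c3) fail → the flipped bit is at their intersection.

row 1, column 3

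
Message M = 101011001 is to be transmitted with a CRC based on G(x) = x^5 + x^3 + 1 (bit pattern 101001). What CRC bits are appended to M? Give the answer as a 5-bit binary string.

10100

Append 5 zeros: 10101100100000. Divide by 101001 (XOR where the leading bit is 1):
  pos 0: 101011 XOR 101001 = 000010
  pos 4: 100010 XOR 101001 = 001011
  pos 6: 101100 XOR 101001 = 000101
Remainder (last 5 bits) = 10100. This is the CRC / FCS.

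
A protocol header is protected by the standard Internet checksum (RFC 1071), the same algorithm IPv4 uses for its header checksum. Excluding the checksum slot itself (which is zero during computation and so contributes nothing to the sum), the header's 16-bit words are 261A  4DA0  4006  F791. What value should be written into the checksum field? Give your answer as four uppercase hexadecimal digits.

One's-complement addition (fold any carry out of bit 15 back into bit 0):
  0x261A + 0x4DA0 = 0x073BA
  0x73BA + 0x4006 = 0x0B3C0
  0xB3C0 + 0xF791 = 0x1AB51 → wrap carry → 0xAB52
One's-complement sum = 0xAB52.
Checksum = ~0xAB52 & 0xFFFF = 0x54AD.

54AD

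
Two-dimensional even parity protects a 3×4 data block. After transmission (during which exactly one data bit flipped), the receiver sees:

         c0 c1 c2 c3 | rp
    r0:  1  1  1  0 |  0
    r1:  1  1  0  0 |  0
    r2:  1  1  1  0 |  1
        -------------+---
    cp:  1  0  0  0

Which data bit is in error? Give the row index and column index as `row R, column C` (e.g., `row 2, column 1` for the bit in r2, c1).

row 0, column 1

Recompute each row's even parity and compare to rp:
  r0: data parity 1, sent rp 0 → mismatch
  r1: data parity 0, sent rp 0 → ok
  r2: data parity 1, sent rp 1 → ok
Recompute each column's even parity and compare to cp:
  c0: data parity 1, sent cp 1 → ok
  c1: data parity 1, sent cp 0 → mismatch
  c2: data parity 0, sent cp 0 → ok
  c3: data parity 0, sent cp 0 → ok
Exactly one row (r0) and one column (c1) fail → the flipped bit is at their intersection.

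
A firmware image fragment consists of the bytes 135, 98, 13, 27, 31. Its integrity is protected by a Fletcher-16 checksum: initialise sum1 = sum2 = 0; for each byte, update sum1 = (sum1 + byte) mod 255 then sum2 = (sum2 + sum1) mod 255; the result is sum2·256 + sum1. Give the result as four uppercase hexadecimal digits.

Running sums (mod 255):
  after byte 0 (135): sum1=135, sum2=135
  after byte 1 (98): sum1=233, sum2=113
  after byte 2 (13): sum1=246, sum2=104
  after byte 3 (27): sum1=18, sum2=122
  after byte 4 (31): sum1=49, sum2=171
Checksum = sum2·256 + sum1 = 171·256 + 49 = 43825 = 0xAB31.

AB31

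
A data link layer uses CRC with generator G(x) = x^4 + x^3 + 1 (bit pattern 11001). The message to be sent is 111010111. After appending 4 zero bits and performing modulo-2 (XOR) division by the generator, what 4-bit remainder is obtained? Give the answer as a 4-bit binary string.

0111

Append 4 zeros: 1110101110000. Divide by 11001 (XOR where the leading bit is 1):
  pos 0: 11101 XOR 11001 = 00100
  pos 2: 10001 XOR 11001 = 01000
  pos 3: 10001 XOR 11001 = 01000
  pos 4: 10001 XOR 11001 = 01000
  pos 5: 10000 XOR 11001 = 01001
  pos 6: 10010 XOR 11001 = 01011
  pos 7: 10110 XOR 11001 = 01111
  pos 8: 11110 XOR 11001 = 00111
Remainder (last 4 bits) = 0111. This is the CRC / FCS.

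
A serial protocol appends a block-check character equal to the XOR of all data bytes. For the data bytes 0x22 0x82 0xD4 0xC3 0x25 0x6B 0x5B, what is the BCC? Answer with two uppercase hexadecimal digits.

A2

XOR the bytes together:
  start with 0x22
  0x22 ⊕ 0x82 = 0xA0
  0xA0 ⊕ 0xD4 = 0x74
  0x74 ⊕ 0xC3 = 0xB7
  0xB7 ⊕ 0x25 = 0x92
  0x92 ⊕ 0x6B = 0xF9
  0xF9 ⊕ 0x5B = 0xA2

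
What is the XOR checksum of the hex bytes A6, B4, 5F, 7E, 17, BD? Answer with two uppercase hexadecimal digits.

XOR the bytes together:
  start with 0xA6
  0xA6 ⊕ 0xB4 = 0x12
  0x12 ⊕ 0x5F = 0x4D
  0x4D ⊕ 0x7E = 0x33
  0x33 ⊕ 0x17 = 0x24
  0x24 ⊕ 0xBD = 0x99

99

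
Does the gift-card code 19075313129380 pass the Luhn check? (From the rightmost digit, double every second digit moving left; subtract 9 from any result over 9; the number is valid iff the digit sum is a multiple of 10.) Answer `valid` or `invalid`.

From the right, keep odd positions and double even positions (subtract 9 from any doubled value over 9):
  doubled (positions 2,4,...): 7 9 2 2 1 0 2 → sum 23
  kept (positions 1,3,...): 0 3 2 3 3 7 9 → sum 27
Total = 50.
50 mod 10 = 0, so the number is valid.

valid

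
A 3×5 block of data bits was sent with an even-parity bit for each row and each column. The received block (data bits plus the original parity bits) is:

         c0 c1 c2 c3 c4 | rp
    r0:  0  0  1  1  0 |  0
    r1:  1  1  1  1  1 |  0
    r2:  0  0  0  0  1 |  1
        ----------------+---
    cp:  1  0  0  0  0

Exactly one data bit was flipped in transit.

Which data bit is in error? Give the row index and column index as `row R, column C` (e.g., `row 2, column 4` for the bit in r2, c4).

row 1, column 1

Recompute each row's even parity and compare to rp:
  r0: data parity 0, sent rp 0 → ok
  r1: data parity 1, sent rp 0 → mismatch
  r2: data parity 1, sent rp 1 → ok
Recompute each column's even parity and compare to cp:
  c0: data parity 1, sent cp 1 → ok
  c1: data parity 1, sent cp 0 → mismatch
  c2: data parity 0, sent cp 0 → ok
  c3: data parity 0, sent cp 0 → ok
  c4: data parity 0, sent cp 0 → ok
Exactly one row (r1) and one column (c1) fail → the flipped bit is at their intersection.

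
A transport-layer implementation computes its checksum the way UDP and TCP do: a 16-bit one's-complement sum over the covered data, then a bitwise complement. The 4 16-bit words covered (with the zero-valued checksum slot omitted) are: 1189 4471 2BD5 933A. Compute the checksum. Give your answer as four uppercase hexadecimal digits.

One's-complement addition (fold any carry out of bit 15 back into bit 0):
  0x1189 + 0x4471 = 0x055FA
  0x55FA + 0x2BD5 = 0x081CF
  0x81CF + 0x933A = 0x11509 → wrap carry → 0x150A
One's-complement sum = 0x150A.
Checksum = ~0x150A & 0xFFFF = 0xEAF5.

EAF5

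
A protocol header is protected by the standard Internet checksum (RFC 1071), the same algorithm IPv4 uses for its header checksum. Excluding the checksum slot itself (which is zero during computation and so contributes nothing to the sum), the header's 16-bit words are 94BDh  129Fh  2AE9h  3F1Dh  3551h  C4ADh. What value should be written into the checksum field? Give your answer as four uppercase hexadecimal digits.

F49D

One's-complement addition (fold any carry out of bit 15 back into bit 0):
  0x94BD + 0x129F = 0x0A75C
  0xA75C + 0x2AE9 = 0x0D245
  0xD245 + 0x3F1D = 0x11162 → wrap carry → 0x1163
  0x1163 + 0x3551 = 0x046B4
  0x46B4 + 0xC4AD = 0x10B61 → wrap carry → 0x0B62
One's-complement sum = 0x0B62.
Checksum = ~0x0B62 & 0xFFFF = 0xF49D.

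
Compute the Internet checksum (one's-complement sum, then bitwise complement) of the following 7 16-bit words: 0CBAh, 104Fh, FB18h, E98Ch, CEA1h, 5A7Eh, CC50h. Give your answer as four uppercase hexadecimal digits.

One's-complement addition (fold any carry out of bit 15 back into bit 0):
  0x0CBA + 0x104F = 0x01D09
  0x1D09 + 0xFB18 = 0x11821 → wrap carry → 0x1822
  0x1822 + 0xE98C = 0x101AE → wrap carry → 0x01AF
  0x01AF + 0xCEA1 = 0x0D050
  0xD050 + 0x5A7E = 0x12ACE → wrap carry → 0x2ACF
  0x2ACF + 0xCC50 = 0x0F71F
One's-complement sum = 0xF71F.
Checksum = ~0xF71F & 0xFFFF = 0x08E0.

08E0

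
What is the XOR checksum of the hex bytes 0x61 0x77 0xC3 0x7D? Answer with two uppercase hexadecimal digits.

XOR the bytes together:
  start with 0x61
  0x61 ⊕ 0x77 = 0x16
  0x16 ⊕ 0xC3 = 0xD5
  0xD5 ⊕ 0x7D = 0xA8

A8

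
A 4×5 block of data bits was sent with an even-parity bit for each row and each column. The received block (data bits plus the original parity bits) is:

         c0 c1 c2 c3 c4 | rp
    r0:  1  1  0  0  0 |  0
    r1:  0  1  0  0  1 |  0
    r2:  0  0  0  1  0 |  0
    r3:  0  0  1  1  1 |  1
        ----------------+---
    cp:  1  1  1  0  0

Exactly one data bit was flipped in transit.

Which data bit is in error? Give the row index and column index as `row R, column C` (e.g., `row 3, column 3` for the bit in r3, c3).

Recompute each row's even parity and compare to rp:
  r0: data parity 0, sent rp 0 → ok
  r1: data parity 0, sent rp 0 → ok
  r2: data parity 1, sent rp 0 → mismatch
  r3: data parity 1, sent rp 1 → ok
Recompute each column's even parity and compare to cp:
  c0: data parity 1, sent cp 1 → ok
  c1: data parity 0, sent cp 1 → mismatch
  c2: data parity 1, sent cp 1 → ok
  c3: data parity 0, sent cp 0 → ok
  c4: data parity 0, sent cp 0 → ok
Exactly one row (r2) and one column (c1) fail → the flipped bit is at their intersection.

row 2, column 1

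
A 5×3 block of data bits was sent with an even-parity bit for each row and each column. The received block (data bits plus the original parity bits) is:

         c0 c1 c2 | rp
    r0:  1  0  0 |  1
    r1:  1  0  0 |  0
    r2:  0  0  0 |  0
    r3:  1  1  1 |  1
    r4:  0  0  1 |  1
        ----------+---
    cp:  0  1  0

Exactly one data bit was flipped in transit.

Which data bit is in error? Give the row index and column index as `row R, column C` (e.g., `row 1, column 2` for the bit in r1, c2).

row 1, column 0

Recompute each row's even parity and compare to rp:
  r0: data parity 1, sent rp 1 → ok
  r1: data parity 1, sent rp 0 → mismatch
  r2: data parity 0, sent rp 0 → ok
  r3: data parity 1, sent rp 1 → ok
  r4: data parity 1, sent rp 1 → ok
Recompute each column's even parity and compare to cp:
  c0: data parity 1, sent cp 0 → mismatch
  c1: data parity 1, sent cp 1 → ok
  c2: data parity 0, sent cp 0 → ok
Exactly one row (r1) and one column (c0) fail → the flipped bit is at their intersection.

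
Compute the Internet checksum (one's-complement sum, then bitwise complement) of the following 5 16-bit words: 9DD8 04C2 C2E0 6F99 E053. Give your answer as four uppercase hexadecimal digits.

4A97

One's-complement addition (fold any carry out of bit 15 back into bit 0):
  0x9DD8 + 0x04C2 = 0x0A29A
  0xA29A + 0xC2E0 = 0x1657A → wrap carry → 0x657B
  0x657B + 0x6F99 = 0x0D514
  0xD514 + 0xE053 = 0x1B567 → wrap carry → 0xB568
One's-complement sum = 0xB568.
Checksum = ~0xB568 & 0xFFFF = 0x4A97.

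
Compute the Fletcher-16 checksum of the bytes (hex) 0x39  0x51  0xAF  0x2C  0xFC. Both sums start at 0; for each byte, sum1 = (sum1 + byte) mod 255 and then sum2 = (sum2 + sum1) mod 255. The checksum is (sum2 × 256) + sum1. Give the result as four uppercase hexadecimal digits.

Running sums (mod 255):
  after byte 0 (0x39): sum1=57, sum2=57
  after byte 1 (0x51): sum1=138, sum2=195
  after byte 2 (0xAF): sum1=58, sum2=253
  after byte 3 (0x2C): sum1=102, sum2=100
  after byte 4 (0xFC): sum1=99, sum2=199
Checksum = sum2·256 + sum1 = 199·256 + 99 = 51043 = 0xC763.

C763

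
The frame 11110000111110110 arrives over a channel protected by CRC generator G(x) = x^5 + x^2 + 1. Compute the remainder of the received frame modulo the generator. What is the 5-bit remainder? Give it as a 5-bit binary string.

00101

Modulo-2 division of 11110000111110110 by 100101:
  pos 0: 111100 XOR 100101 = 011001
  pos 1: 110010 XOR 100101 = 010111
  pos 2: 101110 XOR 100101 = 001011
  pos 4: 101111 XOR 100101 = 001010
  pos 6: 101011 XOR 100101 = 001110
  pos 8: 111010 XOR 100101 = 011111
  pos 9: 111111 XOR 100101 = 011010
  pos 10: 110101 XOR 100101 = 010000
  pos 11: 100000 XOR 100101 = 000101
Remainder = 00101 (nonzero — an error is detected).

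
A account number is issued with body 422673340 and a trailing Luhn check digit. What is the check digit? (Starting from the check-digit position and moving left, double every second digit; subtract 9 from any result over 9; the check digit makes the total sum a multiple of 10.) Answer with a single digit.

Partial digits right→left: 0 4 3 3 7 6 2 2 4
Double every second digit counting from the check-digit position (so the 1st, 3rd, 5th, ... of the partial from the right).
  doubled (with −9 where >9): 0 6 5 4 8 → sum 23
  kept as-is: 4 3 6 2 → sum 15
Total = 23 + 15 = 38.
Check digit = (10 − (38 mod 10)) mod 10 = 2.

2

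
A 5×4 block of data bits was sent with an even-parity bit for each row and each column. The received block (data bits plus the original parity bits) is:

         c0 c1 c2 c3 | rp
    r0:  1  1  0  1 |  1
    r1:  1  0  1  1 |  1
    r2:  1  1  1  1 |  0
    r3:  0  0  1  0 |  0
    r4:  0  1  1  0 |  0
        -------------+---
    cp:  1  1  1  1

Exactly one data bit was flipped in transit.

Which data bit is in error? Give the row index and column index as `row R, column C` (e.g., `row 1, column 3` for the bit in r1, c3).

Recompute each row's even parity and compare to rp:
  r0: data parity 1, sent rp 1 → ok
  r1: data parity 1, sent rp 1 → ok
  r2: data parity 0, sent rp 0 → ok
  r3: data parity 1, sent rp 0 → mismatch
  r4: data parity 0, sent rp 0 → ok
Recompute each column's even parity and compare to cp:
  c0: data parity 1, sent cp 1 → ok
  c1: data parity 1, sent cp 1 → ok
  c2: data parity 0, sent cp 1 → mismatch
  c3: data parity 1, sent cp 1 → ok
Exactly one row (r3) and one column (c2) fail → the flipped bit is at their intersection.

row 3, column 2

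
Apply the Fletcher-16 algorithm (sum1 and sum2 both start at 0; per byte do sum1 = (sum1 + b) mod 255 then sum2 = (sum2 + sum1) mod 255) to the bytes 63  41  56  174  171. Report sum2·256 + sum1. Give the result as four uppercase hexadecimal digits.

92FA

Running sums (mod 255):
  after byte 0 (63): sum1=63, sum2=63
  after byte 1 (41): sum1=104, sum2=167
  after byte 2 (56): sum1=160, sum2=72
  after byte 3 (174): sum1=79, sum2=151
  after byte 4 (171): sum1=250, sum2=146
Checksum = sum2·256 + sum1 = 146·256 + 250 = 37626 = 0x92FA.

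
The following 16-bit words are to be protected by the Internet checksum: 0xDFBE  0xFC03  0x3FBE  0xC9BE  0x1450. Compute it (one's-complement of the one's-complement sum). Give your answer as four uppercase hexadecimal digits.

One's-complement addition (fold any carry out of bit 15 back into bit 0):
  0xDFBE + 0xFC03 = 0x1DBC1 → wrap carry → 0xDBC2
  0xDBC2 + 0x3FBE = 0x11B80 → wrap carry → 0x1B81
  0x1B81 + 0xC9BE = 0x0E53F
  0xE53F + 0x1450 = 0x0F98F
One's-complement sum = 0xF98F.
Checksum = ~0xF98F & 0xFFFF = 0x0670.

0670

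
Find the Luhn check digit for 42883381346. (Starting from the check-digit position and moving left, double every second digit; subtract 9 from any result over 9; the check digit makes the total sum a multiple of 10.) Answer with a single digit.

Partial digits right→left: 6 4 3 1 8 3 3 8 8 2 4
Double every second digit counting from the check-digit position (so the 1st, 3rd, 5th, ... of the partial from the right).
  doubled (with −9 where >9): 3 6 7 6 7 8 → sum 37
  kept as-is: 4 1 3 8 2 → sum 18
Total = 37 + 18 = 55.
Check digit = (10 − (55 mod 10)) mod 10 = 5.

5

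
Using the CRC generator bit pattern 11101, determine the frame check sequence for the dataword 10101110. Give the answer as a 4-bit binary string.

Append 4 zeros: 101011100000. Divide by 11101 (XOR where the leading bit is 1):
  pos 0: 10101 XOR 11101 = 01000
  pos 1: 10001 XOR 11101 = 01100
  pos 2: 11001 XOR 11101 = 00100
  pos 4: 10000 XOR 11101 = 01101
  pos 5: 11010 XOR 11101 = 00111
  pos 7: 11100 XOR 11101 = 00001
Remainder (last 4 bits) = 0001. This is the CRC / FCS.

0001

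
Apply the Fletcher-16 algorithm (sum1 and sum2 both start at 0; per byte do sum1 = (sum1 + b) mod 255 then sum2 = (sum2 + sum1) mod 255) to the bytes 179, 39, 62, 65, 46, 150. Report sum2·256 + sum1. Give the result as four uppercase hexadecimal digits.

Running sums (mod 255):
  after byte 0 (179): sum1=179, sum2=179
  after byte 1 (39): sum1=218, sum2=142
  after byte 2 (62): sum1=25, sum2=167
  after byte 3 (65): sum1=90, sum2=2
  after byte 4 (46): sum1=136, sum2=138
  after byte 5 (150): sum1=31, sum2=169
Checksum = sum2·256 + sum1 = 169·256 + 31 = 43295 = 0xA91F.

A91F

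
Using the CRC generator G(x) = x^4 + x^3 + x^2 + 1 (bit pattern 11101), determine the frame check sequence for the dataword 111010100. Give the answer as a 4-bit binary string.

1110

Append 4 zeros: 1110101000000. Divide by 11101 (XOR where the leading bit is 1):
  pos 0: 11101 XOR 11101 = 00000
  pos 6: 10000 XOR 11101 = 01101
  pos 7: 11010 XOR 11101 = 00111
Remainder (last 4 bits) = 1110. This is the CRC / FCS.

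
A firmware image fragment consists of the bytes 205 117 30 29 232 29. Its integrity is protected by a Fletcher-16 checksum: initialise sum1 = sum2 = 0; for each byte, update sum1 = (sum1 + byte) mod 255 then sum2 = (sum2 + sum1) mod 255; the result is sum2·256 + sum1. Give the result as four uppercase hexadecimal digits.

Running sums (mod 255):
  after byte 0 (205): sum1=205, sum2=205
  after byte 1 (117): sum1=67, sum2=17
  after byte 2 (30): sum1=97, sum2=114
  after byte 3 (29): sum1=126, sum2=240
  after byte 4 (232): sum1=103, sum2=88
  after byte 5 (29): sum1=132, sum2=220
Checksum = sum2·256 + sum1 = 220·256 + 132 = 56452 = 0xDC84.

DC84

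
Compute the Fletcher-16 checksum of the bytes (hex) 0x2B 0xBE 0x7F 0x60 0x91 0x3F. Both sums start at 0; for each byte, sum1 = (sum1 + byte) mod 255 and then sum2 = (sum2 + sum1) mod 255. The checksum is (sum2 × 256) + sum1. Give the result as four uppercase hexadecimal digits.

3E9A

Running sums (mod 255):
  after byte 0 (0x2B): sum1=43, sum2=43
  after byte 1 (0xBE): sum1=233, sum2=21
  after byte 2 (0x7F): sum1=105, sum2=126
  after byte 3 (0x60): sum1=201, sum2=72
  after byte 4 (0x91): sum1=91, sum2=163
  after byte 5 (0x3F): sum1=154, sum2=62
Checksum = sum2·256 + sum1 = 62·256 + 154 = 16026 = 0x3E9A.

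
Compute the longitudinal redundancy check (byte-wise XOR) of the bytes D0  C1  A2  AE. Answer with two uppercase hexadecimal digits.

1D

XOR the bytes together:
  start with 0xD0
  0xD0 ⊕ 0xC1 = 0x11
  0x11 ⊕ 0xA2 = 0xB3
  0xB3 ⊕ 0xAE = 0x1D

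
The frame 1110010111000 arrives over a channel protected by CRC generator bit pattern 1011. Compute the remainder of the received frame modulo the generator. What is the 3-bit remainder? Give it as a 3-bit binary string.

Modulo-2 division of 1110010111000 by 1011:
  pos 0: 1110 XOR 1011 = 0101
  pos 1: 1010 XOR 1011 = 0001
  pos 4: 1101 XOR 1011 = 0110
  pos 5: 1101 XOR 1011 = 0110
  pos 6: 1101 XOR 1011 = 0110
  pos 7: 1100 XOR 1011 = 0111
  pos 8: 1110 XOR 1011 = 0101
  pos 9: 1010 XOR 1011 = 0001
Remainder = 001 (nonzero — an error is detected).

001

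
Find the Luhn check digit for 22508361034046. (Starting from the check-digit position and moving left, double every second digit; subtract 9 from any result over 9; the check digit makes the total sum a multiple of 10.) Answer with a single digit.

Partial digits right→left: 6 4 0 4 3 0 1 6 3 8 0 5 2 2
Double every second digit counting from the check-digit position (so the 1st, 3rd, 5th, ... of the partial from the right).
  doubled (with −9 where >9): 3 0 6 2 6 0 4 → sum 21
  kept as-is: 4 4 0 6 8 5 2 → sum 29
Total = 21 + 29 = 50.
Check digit = (10 − (50 mod 10)) mod 10 = 0.

0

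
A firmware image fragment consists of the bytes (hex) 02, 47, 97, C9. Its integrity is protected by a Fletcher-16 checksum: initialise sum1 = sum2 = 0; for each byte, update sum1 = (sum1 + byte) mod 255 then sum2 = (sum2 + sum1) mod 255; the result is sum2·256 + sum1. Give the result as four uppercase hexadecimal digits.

D6AA

Running sums (mod 255):
  after byte 0 (02): sum1=2, sum2=2
  after byte 1 (47): sum1=73, sum2=75
  after byte 2 (97): sum1=224, sum2=44
  after byte 3 (C9): sum1=170, sum2=214
Checksum = sum2·256 + sum1 = 214·256 + 170 = 54954 = 0xD6AA.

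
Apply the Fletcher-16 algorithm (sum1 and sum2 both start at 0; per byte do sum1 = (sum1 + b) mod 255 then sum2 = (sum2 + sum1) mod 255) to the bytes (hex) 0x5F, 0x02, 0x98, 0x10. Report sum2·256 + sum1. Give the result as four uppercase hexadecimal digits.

Running sums (mod 255):
  after byte 0 (0x5F): sum1=95, sum2=95
  after byte 1 (0x02): sum1=97, sum2=192
  after byte 2 (0x98): sum1=249, sum2=186
  after byte 3 (0x10): sum1=10, sum2=196
Checksum = sum2·256 + sum1 = 196·256 + 10 = 50186 = 0xC40A.

C40A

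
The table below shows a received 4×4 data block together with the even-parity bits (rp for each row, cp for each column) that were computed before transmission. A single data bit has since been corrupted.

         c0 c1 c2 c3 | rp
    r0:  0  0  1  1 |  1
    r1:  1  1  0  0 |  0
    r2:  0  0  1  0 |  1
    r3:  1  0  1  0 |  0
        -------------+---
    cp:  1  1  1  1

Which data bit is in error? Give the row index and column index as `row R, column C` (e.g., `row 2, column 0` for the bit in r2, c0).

Recompute each row's even parity and compare to rp:
  r0: data parity 0, sent rp 1 → mismatch
  r1: data parity 0, sent rp 0 → ok
  r2: data parity 1, sent rp 1 → ok
  r3: data parity 0, sent rp 0 → ok
Recompute each column's even parity and compare to cp:
  c0: data parity 0, sent cp 1 → mismatch
  c1: data parity 1, sent cp 1 → ok
  c2: data parity 1, sent cp 1 → ok
  c3: data parity 1, sent cp 1 → ok
Exactly one row (r0) and one column (c0) fail → the flipped bit is at their intersection.

row 0, column 0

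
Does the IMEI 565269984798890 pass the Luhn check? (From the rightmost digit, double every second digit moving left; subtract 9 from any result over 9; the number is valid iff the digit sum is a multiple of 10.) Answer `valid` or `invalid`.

From the right, keep odd positions and double even positions (subtract 9 from any doubled value over 9):
  doubled (positions 2,4,...): 9 7 5 7 9 4 3 → sum 44
  kept (positions 1,3,...): 0 8 9 4 9 6 5 5 → sum 46
Total = 90.
90 mod 10 = 0, so the number is valid.

valid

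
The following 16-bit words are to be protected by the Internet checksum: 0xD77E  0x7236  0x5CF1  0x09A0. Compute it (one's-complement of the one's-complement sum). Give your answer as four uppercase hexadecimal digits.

One's-complement addition (fold any carry out of bit 15 back into bit 0):
  0xD77E + 0x7236 = 0x149B4 → wrap carry → 0x49B5
  0x49B5 + 0x5CF1 = 0x0A6A6
  0xA6A6 + 0x09A0 = 0x0B046
One's-complement sum = 0xB046.
Checksum = ~0xB046 & 0xFFFF = 0x4FB9.

4FB9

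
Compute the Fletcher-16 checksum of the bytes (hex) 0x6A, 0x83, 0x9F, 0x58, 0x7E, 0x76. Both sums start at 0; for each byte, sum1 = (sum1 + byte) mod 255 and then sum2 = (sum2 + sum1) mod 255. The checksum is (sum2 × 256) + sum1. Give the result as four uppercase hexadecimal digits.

Running sums (mod 255):
  after byte 0 (0x6A): sum1=106, sum2=106
  after byte 1 (0x83): sum1=237, sum2=88
  after byte 2 (0x9F): sum1=141, sum2=229
  after byte 3 (0x58): sum1=229, sum2=203
  after byte 4 (0x7E): sum1=100, sum2=48
  after byte 5 (0x76): sum1=218, sum2=11
Checksum = sum2·256 + sum1 = 11·256 + 218 = 3034 = 0x0BDA.

0BDA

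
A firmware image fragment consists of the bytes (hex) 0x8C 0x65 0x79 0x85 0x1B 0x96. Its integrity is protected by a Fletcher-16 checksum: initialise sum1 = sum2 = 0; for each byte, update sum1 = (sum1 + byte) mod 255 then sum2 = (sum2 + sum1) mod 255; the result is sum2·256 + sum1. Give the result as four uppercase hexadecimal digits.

89A2

Running sums (mod 255):
  after byte 0 (0x8C): sum1=140, sum2=140
  after byte 1 (0x65): sum1=241, sum2=126
  after byte 2 (0x79): sum1=107, sum2=233
  after byte 3 (0x85): sum1=240, sum2=218
  after byte 4 (0x1B): sum1=12, sum2=230
  after byte 5 (0x96): sum1=162, sum2=137
Checksum = sum2·256 + sum1 = 137·256 + 162 = 35234 = 0x89A2.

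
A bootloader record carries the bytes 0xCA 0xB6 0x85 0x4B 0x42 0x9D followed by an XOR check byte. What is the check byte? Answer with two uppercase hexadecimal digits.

6D

XOR the bytes together:
  start with 0xCA
  0xCA ⊕ 0xB6 = 0x7C
  0x7C ⊕ 0x85 = 0xF9
  0xF9 ⊕ 0x4B = 0xB2
  0xB2 ⊕ 0x42 = 0xF0
  0xF0 ⊕ 0x9D = 0x6D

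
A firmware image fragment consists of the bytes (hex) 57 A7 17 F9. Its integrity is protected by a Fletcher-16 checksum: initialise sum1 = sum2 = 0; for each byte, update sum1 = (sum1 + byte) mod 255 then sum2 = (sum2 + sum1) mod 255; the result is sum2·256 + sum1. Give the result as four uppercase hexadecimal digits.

7C10

Running sums (mod 255):
  after byte 0 (57): sum1=87, sum2=87
  after byte 1 (A7): sum1=254, sum2=86
  after byte 2 (17): sum1=22, sum2=108
  after byte 3 (F9): sum1=16, sum2=124
Checksum = sum2·256 + sum1 = 124·256 + 16 = 31760 = 0x7C10.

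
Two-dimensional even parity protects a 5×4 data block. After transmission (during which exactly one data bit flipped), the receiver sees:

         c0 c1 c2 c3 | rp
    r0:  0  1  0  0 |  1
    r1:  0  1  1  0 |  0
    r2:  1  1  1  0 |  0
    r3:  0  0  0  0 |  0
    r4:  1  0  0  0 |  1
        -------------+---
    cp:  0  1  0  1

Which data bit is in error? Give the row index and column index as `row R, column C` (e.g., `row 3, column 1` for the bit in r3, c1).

row 2, column 3

Recompute each row's even parity and compare to rp:
  r0: data parity 1, sent rp 1 → ok
  r1: data parity 0, sent rp 0 → ok
  r2: data parity 1, sent rp 0 → mismatch
  r3: data parity 0, sent rp 0 → ok
  r4: data parity 1, sent rp 1 → ok
Recompute each column's even parity and compare to cp:
  c0: data parity 0, sent cp 0 → ok
  c1: data parity 1, sent cp 1 → ok
  c2: data parity 0, sent cp 0 → ok
  c3: data parity 0, sent cp 1 → mismatch
Exactly one row (r2) and one column (c3) fail → the flipped bit is at their intersection.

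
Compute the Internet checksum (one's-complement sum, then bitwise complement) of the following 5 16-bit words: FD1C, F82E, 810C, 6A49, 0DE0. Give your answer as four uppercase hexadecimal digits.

117E

One's-complement addition (fold any carry out of bit 15 back into bit 0):
  0xFD1C + 0xF82E = 0x1F54A → wrap carry → 0xF54B
  0xF54B + 0x810C = 0x17657 → wrap carry → 0x7658
  0x7658 + 0x6A49 = 0x0E0A1
  0xE0A1 + 0x0DE0 = 0x0EE81
One's-complement sum = 0xEE81.
Checksum = ~0xEE81 & 0xFFFF = 0x117E.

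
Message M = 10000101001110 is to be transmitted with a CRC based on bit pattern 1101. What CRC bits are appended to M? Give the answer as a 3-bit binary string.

101

Append 3 zeros: 10000101001110000. Divide by 1101 (XOR where the leading bit is 1):
  pos 0: 1000 XOR 1101 = 0101
  pos 1: 1010 XOR 1101 = 0111
  pos 2: 1111 XOR 1101 = 0010
  pos 4: 1001 XOR 1101 = 0100
  pos 5: 1000 XOR 1101 = 0101
  pos 6: 1010 XOR 1101 = 0111
  pos 7: 1111 XOR 1101 = 0010
  pos 9: 1011 XOR 1101 = 0110
  pos 10: 1100 XOR 1101 = 0001
  pos 13: 1000 XOR 1101 = 0101
Remainder (last 3 bits) = 101. This is the CRC / FCS.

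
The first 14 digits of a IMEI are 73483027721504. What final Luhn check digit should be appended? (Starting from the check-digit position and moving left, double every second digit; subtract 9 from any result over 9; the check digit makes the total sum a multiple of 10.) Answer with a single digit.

5

Partial digits right→left: 4 0 5 1 2 7 7 2 0 3 8 4 3 7
Double every second digit counting from the check-digit position (so the 1st, 3rd, 5th, ... of the partial from the right).
  doubled (with −9 where >9): 8 1 4 5 0 7 6 → sum 31
  kept as-is: 0 1 7 2 3 4 7 → sum 24
Total = 31 + 24 = 55.
Check digit = (10 − (55 mod 10)) mod 10 = 5.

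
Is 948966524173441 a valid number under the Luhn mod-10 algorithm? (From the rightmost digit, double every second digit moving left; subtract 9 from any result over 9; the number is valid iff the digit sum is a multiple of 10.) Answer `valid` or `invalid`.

invalid

From the right, keep odd positions and double even positions (subtract 9 from any doubled value over 9):
  doubled (positions 2,4,...): 8 6 2 4 3 9 8 → sum 40
  kept (positions 1,3,...): 1 4 7 4 5 6 8 9 → sum 44
Total = 84.
84 mod 10 = 4, so the number is invalid.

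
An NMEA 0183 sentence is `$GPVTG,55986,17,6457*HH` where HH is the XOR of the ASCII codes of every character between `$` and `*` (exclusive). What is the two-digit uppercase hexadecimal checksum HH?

4F

XOR the ASCII codes of the payload characters:
  'G' = 0x47 → acc = 0x47
  'P' = 0x50 → acc = 0x17
  'V' = 0x56 → acc = 0x41
  'T' = 0x54 → acc = 0x15
  'G' = 0x47 → acc = 0x52
  ',' = 0x2C → acc = 0x7E
  '5' = 0x35 → acc = 0x4B
  '5' = 0x35 → acc = 0x7E
  '9' = 0x39 → acc = 0x47
  '8' = 0x38 → acc = 0x7F
  '6' = 0x36 → acc = 0x49
  ',' = 0x2C → acc = 0x65
  '1' = 0x31 → acc = 0x54
  '7' = 0x37 → acc = 0x63
  ',' = 0x2C → acc = 0x4F
  '6' = 0x36 → acc = 0x79
  '4' = 0x34 → acc = 0x4D
  '5' = 0x35 → acc = 0x78
  '7' = 0x37 → acc = 0x4F
Checksum = 0x4F.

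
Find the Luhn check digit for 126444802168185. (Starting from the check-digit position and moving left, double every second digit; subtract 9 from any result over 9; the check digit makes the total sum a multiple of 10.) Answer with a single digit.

Partial digits right→left: 5 8 1 8 6 1 2 0 8 4 4 4 6 2 1
Double every second digit counting from the check-digit position (so the 1st, 3rd, 5th, ... of the partial from the right).
  doubled (with −9 where >9): 1 2 3 4 7 8 3 2 → sum 30
  kept as-is: 8 8 1 0 4 4 2 → sum 27
Total = 30 + 27 = 57.
Check digit = (10 − (57 mod 10)) mod 10 = 3.

3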